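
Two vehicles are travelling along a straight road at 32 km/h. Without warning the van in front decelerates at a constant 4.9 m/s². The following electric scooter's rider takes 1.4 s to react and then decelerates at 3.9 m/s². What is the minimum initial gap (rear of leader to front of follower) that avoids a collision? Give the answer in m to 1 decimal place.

32 km/h ÷ 3.6 = 8.8889 m/s.
Leader travels v²/(2a_L) = 79.013 / 9.800 = 8.063 m before stopping.
Follower covers v·t_r = 8.8889 × 1.4 = 12.444 m while reacting, then v²/(2a_F) = 79.013 / 7.800 = 10.130 m while braking, for a total of 12.444 + 10.130 = 22.574 m.
Since a_F ≤ a_L and the follower starts braking later, the follower is never slower than the leader, so the closest approach is when both have stopped.
Minimum gap = 22.574 − 8.063 = 14.511 m.

Minimum gap ≈ 14.5 m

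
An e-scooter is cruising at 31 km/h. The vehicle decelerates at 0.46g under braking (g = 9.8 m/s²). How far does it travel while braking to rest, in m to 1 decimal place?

31 km/h ÷ 3.6 = 8.6111 m/s.
a = 0.46 × 9.8 = 4.508 m/s².
Braking distance = v²/(2a) = 8.6111² / (2 × 4.508) = 74.151 / 9.016 = 8.224 m.

Braking distance ≈ 8.2 m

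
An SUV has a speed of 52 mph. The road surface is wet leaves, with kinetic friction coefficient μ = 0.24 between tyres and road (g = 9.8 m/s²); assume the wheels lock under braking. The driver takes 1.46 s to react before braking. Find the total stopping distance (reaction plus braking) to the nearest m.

52 mph × 0.44704 = 23.2461 m/s.
a = μg = 0.24 × 9.8 = 2.352 m/s².
Reaction distance = v·t_r = 23.2461 × 1.46 = 33.939 m.
Braking distance = v²/(2a) = 23.2461² / (2 × 2.352) = 540.381 / 4.704 = 114.877 m.
Total = 33.939 + 114.877 = 148.816 m.

Total stopping distance ≈ 149 m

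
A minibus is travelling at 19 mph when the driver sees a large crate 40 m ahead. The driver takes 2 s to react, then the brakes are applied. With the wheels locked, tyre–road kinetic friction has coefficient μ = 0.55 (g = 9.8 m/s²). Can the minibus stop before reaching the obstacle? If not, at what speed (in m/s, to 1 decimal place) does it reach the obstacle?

19 mph × 0.44704 = 8.4938 m/s.
a = μg = 0.55 × 9.8 = 5.390 m/s².
Reaction distance = 8.4938 × 2 = 16.988 m.
Braking distance = v²/(2a) = 72.145 / 10.780 = 6.692 m.
Total stopping distance = 16.988 + 6.692 = 23.680 m, vs 40 m available — it stops with 40 − 23.680 = 16.320 m to spare.

Yes — it stops about 16.3 m short of the obstacle, so it never reaches it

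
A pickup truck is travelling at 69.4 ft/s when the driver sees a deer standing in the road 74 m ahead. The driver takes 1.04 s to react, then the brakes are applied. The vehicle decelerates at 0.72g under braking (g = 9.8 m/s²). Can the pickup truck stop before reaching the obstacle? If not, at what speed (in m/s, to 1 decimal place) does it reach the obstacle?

Yes — it stops about 20.3 m short of the obstacle, so it never reaches it

69.4 ft/s × 0.3048 = 21.1531 m/s.
a = 0.72 × 9.8 = 7.056 m/s².
Reaction distance = 21.1531 × 1.04 = 21.999 m.
Braking distance = v²/(2a) = 447.454 / 14.112 = 31.707 m.
Total stopping distance = 21.999 + 31.707 = 53.706 m, vs 74 m available — it stops with 74 − 53.706 = 20.294 m to spare.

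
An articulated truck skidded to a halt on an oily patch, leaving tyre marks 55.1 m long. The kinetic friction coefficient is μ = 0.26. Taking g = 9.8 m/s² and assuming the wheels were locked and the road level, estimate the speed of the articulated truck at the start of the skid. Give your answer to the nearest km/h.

Initial speed ≈ 60 km/h

Deceleration a = μg = 0.26 × 9.8 = 2.548 m/s².
v = √(2a·d) = √(2 × 2.548 × 55.1) = √280.790 = 16.7568 m/s.
= 16.7568 × 3.6 = 60.324 km/h.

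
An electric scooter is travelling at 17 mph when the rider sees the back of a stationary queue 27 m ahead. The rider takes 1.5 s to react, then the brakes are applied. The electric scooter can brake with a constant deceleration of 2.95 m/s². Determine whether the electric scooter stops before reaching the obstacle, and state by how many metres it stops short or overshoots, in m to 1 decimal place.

17 mph × 0.44704 = 7.5997 m/s.
Reaction distance = 7.5997 × 1.5 = 11.400 m.
Braking distance = v²/(2a) = 57.755 / 5.900 = 9.789 m.
Total stopping distance = 11.400 + 9.789 = 21.189 m, vs 27 m available — it stops with 27 − 21.189 = 5.811 m to spare.

Yes — it stops 5.8 m short of the obstacle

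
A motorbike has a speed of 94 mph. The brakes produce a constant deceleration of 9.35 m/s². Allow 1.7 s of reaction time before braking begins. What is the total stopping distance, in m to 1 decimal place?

94 mph × 0.44704 = 42.0218 m/s.
Reaction distance = v·t_r = 42.0218 × 1.7 = 71.437 m.
Braking distance = v²/(2a) = 42.0218² / (2 × 9.350) = 1765.832 / 18.700 = 94.430 m.
Total = 71.437 + 94.430 = 165.867 m.

Total stopping distance ≈ 165.9 m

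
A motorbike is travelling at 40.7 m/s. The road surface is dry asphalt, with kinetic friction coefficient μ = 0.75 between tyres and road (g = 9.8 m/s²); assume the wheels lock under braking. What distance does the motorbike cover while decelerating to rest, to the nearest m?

Braking distance ≈ 113 m

a = μg = 0.75 × 9.8 = 7.350 m/s².
Braking distance = v²/(2a) = 40.7000² / (2 × 7.350) = 1656.490 / 14.700 = 112.686 m.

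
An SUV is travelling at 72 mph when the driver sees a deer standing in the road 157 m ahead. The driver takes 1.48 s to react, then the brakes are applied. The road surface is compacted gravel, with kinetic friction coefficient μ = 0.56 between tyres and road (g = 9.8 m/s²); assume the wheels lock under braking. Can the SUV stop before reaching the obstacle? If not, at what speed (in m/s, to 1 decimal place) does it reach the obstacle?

72 mph × 0.44704 = 32.1869 m/s.
a = μg = 0.56 × 9.8 = 5.488 m/s².
Reaction distance = 32.1869 × 1.48 = 47.637 m.
Braking distance = v²/(2a) = 1035.997 / 10.976 = 94.387 m.
Total stopping distance = 47.637 + 94.387 = 142.024 m, vs 157 m available — it stops with 157 − 142.024 = 14.976 m to spare.

Yes — it stops about 15.0 m short of the obstacle, so it never reaches it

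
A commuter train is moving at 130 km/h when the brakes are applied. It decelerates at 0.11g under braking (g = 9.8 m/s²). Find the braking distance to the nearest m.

130 km/h ÷ 3.6 = 36.1111 m/s.
a = 0.11 × 9.8 = 1.078 m/s².
Braking distance = v²/(2a) = 36.1111² / (2 × 1.078) = 1304.012 / 2.156 = 604.829 m.

Braking distance ≈ 605 m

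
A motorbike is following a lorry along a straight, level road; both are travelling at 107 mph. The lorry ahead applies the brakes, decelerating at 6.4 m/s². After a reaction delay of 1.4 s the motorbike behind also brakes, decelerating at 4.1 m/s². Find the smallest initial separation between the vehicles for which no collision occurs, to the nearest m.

Minimum gap ≈ 167 m

107 mph × 0.44704 = 47.8333 m/s.
Leader travels v²/(2a_L) = 2288.025 / 12.800 = 178.752 m before stopping.
Follower covers v·t_r = 47.8333 × 1.4 = 66.967 m while reacting, then v²/(2a_F) = 2288.025 / 8.200 = 279.027 m while braking, for a total of 66.967 + 279.027 = 345.994 m.
Since a_F ≤ a_L and the follower starts braking later, the follower is never slower than the leader, so the closest approach is when both have stopped.
Minimum gap = 345.994 − 178.752 = 167.242 m.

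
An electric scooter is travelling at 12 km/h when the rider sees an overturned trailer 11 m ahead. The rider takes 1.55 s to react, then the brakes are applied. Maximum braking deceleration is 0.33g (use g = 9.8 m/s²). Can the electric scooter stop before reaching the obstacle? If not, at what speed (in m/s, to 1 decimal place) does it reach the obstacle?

12 km/h ÷ 3.6 = 3.3333 m/s.
a = 0.33 × 9.8 = 3.234 m/s².
Reaction distance = 3.3333 × 1.55 = 5.167 m.
Braking distance = v²/(2a) = 11.111 / 6.468 = 1.718 m.
Total stopping distance = 5.167 + 1.718 = 6.885 m, vs 11 m available — it stops with 11 − 6.885 = 4.115 m to spare.

Yes — it stops about 4.1 m short of the obstacle, so it never reaches it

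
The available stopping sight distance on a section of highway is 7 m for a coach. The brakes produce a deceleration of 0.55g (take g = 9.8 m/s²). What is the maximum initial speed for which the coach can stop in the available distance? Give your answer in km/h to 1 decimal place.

a = 0.55 × 9.8 = 5.390 m/s².
v²/(2a) = d ⇒ v = √(2 × 5.390 × 7) = √75.46 = 8.6868 m/s.
8.6868 m/s × 3.6 = 31.272 km/h.

Maximum speed ≈ 31.3 km/h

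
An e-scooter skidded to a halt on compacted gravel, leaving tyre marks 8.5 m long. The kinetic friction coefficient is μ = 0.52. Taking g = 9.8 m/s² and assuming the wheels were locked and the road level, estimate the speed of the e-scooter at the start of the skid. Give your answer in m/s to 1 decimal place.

Deceleration a = μg = 0.52 × 9.8 = 5.096 m/s².
v = √(2a·d) = √(2 × 5.096 × 8.5) = √86.632 = 9.3076 m/s.

Initial speed ≈ 9.3 m/s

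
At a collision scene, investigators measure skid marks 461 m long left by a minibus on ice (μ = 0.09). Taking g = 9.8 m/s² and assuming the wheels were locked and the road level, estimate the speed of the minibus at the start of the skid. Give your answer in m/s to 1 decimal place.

Deceleration a = μg = 0.09 × 9.8 = 0.882 m/s².
v = √(2a·d) = √(2 × 0.882 × 461) = √813.204 = 28.5167 m/s.

Initial speed ≈ 28.5 m/s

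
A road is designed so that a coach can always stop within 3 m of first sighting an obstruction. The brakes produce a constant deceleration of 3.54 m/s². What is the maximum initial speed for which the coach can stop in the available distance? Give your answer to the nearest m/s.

v²/(2a) = d ⇒ v = √(2 × 3.540 × 3) = √21.24 = 4.6087 m/s.

Maximum speed ≈ 5 m/s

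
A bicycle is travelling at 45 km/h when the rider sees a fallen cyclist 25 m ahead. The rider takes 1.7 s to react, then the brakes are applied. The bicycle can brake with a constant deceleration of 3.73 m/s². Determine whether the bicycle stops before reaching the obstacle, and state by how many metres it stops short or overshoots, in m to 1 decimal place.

No — it overshoots by 17.2 m

45 km/h ÷ 3.6 = 12.5000 m/s.
Reaction distance = 12.5000 × 1.7 = 21.250 m.
Braking distance = v²/(2a) = 156.250 / 7.460 = 20.945 m.
Total stopping distance = 21.250 + 20.945 = 42.195 m, vs 25 m available — it cannot stop in time and overshoots by 42.195 − 25 = 17.195 m.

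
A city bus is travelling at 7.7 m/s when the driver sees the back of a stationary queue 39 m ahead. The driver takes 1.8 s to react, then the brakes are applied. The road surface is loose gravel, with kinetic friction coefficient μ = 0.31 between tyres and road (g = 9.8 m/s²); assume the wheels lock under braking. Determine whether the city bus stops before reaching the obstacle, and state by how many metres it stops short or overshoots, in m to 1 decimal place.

a = μg = 0.31 × 9.8 = 3.038 m/s².
Reaction distance = 7.7000 × 1.8 = 13.860 m.
Braking distance = v²/(2a) = 59.290 / 6.076 = 9.758 m.
Total stopping distance = 13.860 + 9.758 = 23.618 m, vs 39 m available — it stops with 39 − 23.618 = 15.382 m to spare.

Yes — it stops 15.4 m short of the obstacle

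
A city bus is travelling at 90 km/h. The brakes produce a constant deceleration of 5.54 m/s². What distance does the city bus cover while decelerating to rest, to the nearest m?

90 km/h ÷ 3.6 = 25.0000 m/s.
Braking distance = v²/(2a) = 25.0000² / (2 × 5.540) = 625.000 / 11.080 = 56.408 m.

Braking distance ≈ 56 m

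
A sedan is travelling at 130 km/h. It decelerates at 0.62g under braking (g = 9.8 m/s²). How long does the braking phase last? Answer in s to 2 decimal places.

Braking time ≈ 5.94 s

130 km/h ÷ 3.6 = 36.1111 m/s.
a = 0.62 × 9.8 = 6.076 m/s².
Braking time = v/a = 36.1111 / 6.076 = 5.943 s.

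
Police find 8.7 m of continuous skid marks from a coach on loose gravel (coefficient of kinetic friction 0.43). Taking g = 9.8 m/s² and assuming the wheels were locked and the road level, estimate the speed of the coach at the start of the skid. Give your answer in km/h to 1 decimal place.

Initial speed ≈ 30.8 km/h

Deceleration a = μg = 0.43 × 9.8 = 4.214 m/s².
v = √(2a·d) = √(2 × 4.214 × 8.7) = √73.324 = 8.5629 m/s.
= 8.5629 × 3.6 = 30.826 km/h.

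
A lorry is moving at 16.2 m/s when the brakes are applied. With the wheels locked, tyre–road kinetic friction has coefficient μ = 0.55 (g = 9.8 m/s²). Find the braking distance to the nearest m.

a = μg = 0.55 × 9.8 = 5.390 m/s².
Braking distance = v²/(2a) = 16.2000² / (2 × 5.390) = 262.440 / 10.780 = 24.345 m.

Braking distance ≈ 24 m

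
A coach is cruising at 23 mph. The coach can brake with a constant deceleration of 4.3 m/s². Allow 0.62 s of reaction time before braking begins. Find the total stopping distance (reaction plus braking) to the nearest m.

23 mph × 0.44704 = 10.2819 m/s.
Reaction distance = v·t_r = 10.2819 × 0.62 = 6.375 m.
Braking distance = v²/(2a) = 10.2819² / (2 × 4.300) = 105.717 / 8.600 = 12.293 m.
Total = 6.375 + 12.293 = 18.668 m.

Total stopping distance ≈ 19 m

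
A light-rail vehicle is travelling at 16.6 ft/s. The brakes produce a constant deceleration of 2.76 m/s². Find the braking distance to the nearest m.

Braking distance ≈ 5 m

16.6 ft/s × 0.3048 = 5.0597 m/s.
Braking distance = v²/(2a) = 5.0597² / (2 × 2.760) = 25.601 / 5.520 = 4.638 m.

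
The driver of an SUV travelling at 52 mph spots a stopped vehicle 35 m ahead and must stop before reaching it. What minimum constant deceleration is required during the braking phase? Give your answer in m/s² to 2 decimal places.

52 mph × 0.44704 = 23.2461 m/s.
v² = 2a·d ⇒ a = v²/(2d) = 23.2461² / (2 × 35.000) = 540.381 / 70.000 = 7.7197 m/s².

Required deceleration ≈ 7.72 m/s²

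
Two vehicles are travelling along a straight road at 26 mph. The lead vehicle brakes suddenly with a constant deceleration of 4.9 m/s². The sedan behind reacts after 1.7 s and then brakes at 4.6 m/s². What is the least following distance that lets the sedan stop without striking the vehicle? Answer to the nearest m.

26 mph × 0.44704 = 11.6230 m/s.
Leader travels v²/(2a_L) = 135.094 / 9.800 = 13.785 m before stopping.
Follower covers v·t_r = 11.6230 × 1.7 = 19.759 m while reacting, then v²/(2a_F) = 135.094 / 9.200 = 14.684 m while braking, for a total of 19.759 + 14.684 = 34.443 m.
Since a_F ≤ a_L and the follower starts braking later, the follower is never slower than the leader, so the closest approach is when both have stopped.
Minimum gap = 34.443 − 13.785 = 20.658 m.

Minimum gap ≈ 21 m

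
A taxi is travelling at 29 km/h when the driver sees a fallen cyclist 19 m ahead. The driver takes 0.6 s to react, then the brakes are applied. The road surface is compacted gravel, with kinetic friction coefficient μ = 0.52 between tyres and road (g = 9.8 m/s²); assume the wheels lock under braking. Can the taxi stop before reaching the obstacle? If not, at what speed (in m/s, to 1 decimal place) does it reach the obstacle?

Yes — it stops about 7.8 m short of the obstacle, so it never reaches it

29 km/h ÷ 3.6 = 8.0556 m/s.
a = μg = 0.52 × 9.8 = 5.096 m/s².
Reaction distance = 8.0556 × 0.6 = 4.833 m.
Braking distance = v²/(2a) = 64.893 / 10.192 = 6.367 m.
Total stopping distance = 4.833 + 6.367 = 11.200 m, vs 19 m available — it stops with 19 − 11.200 = 7.800 m to spare.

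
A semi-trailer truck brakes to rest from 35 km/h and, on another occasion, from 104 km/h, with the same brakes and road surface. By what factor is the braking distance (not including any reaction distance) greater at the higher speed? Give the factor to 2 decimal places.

Braking distance d = v²/(2a), so with a fixed, d ∝ v².
Factor = (104/35)² = 2.9714² = 8.8292.

Factor ≈ 8.83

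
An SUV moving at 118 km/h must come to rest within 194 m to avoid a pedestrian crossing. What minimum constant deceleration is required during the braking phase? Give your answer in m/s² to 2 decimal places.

118 km/h ÷ 3.6 = 32.7778 m/s.
v² = 2a·d ⇒ a = v²/(2d) = 32.7778² / (2 × 194.000) = 1074.384 / 388.000 = 2.7690 m/s².

Required deceleration ≈ 2.77 m/s²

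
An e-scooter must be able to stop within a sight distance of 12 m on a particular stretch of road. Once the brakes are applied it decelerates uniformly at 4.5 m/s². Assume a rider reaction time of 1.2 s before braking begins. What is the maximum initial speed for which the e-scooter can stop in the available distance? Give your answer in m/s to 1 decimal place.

Maximum speed ≈ 6.3 m/s

Stopping distance: v·t_r + v²/(2a) = 12 with t_r = 1.2 s and a = 4.500 m/s².
So v² + 10.800 v − 108.00 = 0.
Positive root: v = −a·t_r + √((a·t_r)² + 2a·d) = −5.400 + √(29.160 + 108.00) = 6.3115 m/s.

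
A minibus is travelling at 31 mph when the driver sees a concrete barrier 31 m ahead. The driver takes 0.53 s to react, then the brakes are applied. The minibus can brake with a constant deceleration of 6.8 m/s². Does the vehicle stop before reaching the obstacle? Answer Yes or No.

Yes

31 mph × 0.44704 = 13.8582 m/s.
Reaction distance = 13.8582 × 0.53 = 7.345 m.
Braking distance = v²/(2a) = 192.050 / 13.600 = 14.121 m.
Total stopping distance = 7.345 + 14.121 = 21.466 m, vs 31 m available — it stops with 31 − 21.466 = 9.534 m to spare.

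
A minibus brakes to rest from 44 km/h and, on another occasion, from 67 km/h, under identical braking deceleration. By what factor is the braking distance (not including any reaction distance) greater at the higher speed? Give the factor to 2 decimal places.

Braking distance d = v²/(2a), so with a fixed, d ∝ v².
Factor = (67/44)² = 1.5227² = 2.3186.

Factor ≈ 2.32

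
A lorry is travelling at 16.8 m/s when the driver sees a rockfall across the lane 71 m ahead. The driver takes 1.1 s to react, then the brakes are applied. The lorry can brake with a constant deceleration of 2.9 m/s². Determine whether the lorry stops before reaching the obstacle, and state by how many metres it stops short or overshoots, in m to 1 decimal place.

Yes — it stops 3.9 m short of the obstacle

Reaction distance = 16.8000 × 1.1 = 18.480 m.
Braking distance = v²/(2a) = 282.240 / 5.800 = 48.662 m.
Total stopping distance = 18.480 + 48.662 = 67.142 m, vs 71 m available — it stops with 71 − 67.142 = 3.858 m to spare.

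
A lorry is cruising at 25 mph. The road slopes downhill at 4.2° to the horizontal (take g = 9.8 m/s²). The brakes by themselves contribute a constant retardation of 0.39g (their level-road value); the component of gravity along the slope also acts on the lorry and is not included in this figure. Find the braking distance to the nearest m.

Braking distance ≈ 20 m

25 mph × 0.44704 = 11.1760 m/s.
a = 0.39 × 9.8 = 3.822 m/s².
Gravity along the downhill slope reduces the braking deceleration: a_eff = 3.822 − 9.8·sin 4.2° = 3.822 − 0.718 = 3.104 m/s².
Braking distance = v²/(2a) = 11.1760² / (2 × 3.104) = 124.903 / 6.208 = 20.120 m.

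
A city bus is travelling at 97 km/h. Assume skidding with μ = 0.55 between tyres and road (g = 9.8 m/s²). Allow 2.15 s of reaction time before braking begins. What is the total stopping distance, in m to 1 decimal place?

Total stopping distance ≈ 125.3 m

97 km/h ÷ 3.6 = 26.9444 m/s.
a = μg = 0.55 × 9.8 = 5.390 m/s².
Reaction distance = v·t_r = 26.9444 × 2.15 = 57.930 m.
Braking distance = v²/(2a) = 26.9444² / (2 × 5.390) = 726.001 / 10.780 = 67.347 m.
Total = 57.930 + 67.347 = 125.277 m.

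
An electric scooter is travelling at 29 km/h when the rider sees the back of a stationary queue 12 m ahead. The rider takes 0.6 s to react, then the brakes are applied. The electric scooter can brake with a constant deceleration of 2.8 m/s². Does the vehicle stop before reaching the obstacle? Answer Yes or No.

No

29 km/h ÷ 3.6 = 8.0556 m/s.
Reaction distance = 8.0556 × 0.6 = 4.833 m.
Braking distance = v²/(2a) = 64.893 / 5.600 = 11.588 m.
Total stopping distance = 4.833 + 11.588 = 16.421 m, vs 12 m available — it cannot stop in time and overshoots by 16.421 − 12 = 4.421 m.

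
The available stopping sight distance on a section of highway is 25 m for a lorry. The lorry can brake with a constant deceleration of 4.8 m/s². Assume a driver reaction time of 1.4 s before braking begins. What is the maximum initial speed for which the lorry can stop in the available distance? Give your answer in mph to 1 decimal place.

Maximum speed ≈ 22.7 mph

Stopping distance: v·t_r + v²/(2a) = 25 with t_r = 1.4 s and a = 4.800 m/s².
So v² + 13.440 v − 240.00 = 0.
Positive root: v = −a·t_r + √((a·t_r)² + 2a·d) = −6.720 + √(45.158 + 240.00) = 10.1666 m/s.
10.1666 m/s ÷ 0.44704 = 22.742 mph.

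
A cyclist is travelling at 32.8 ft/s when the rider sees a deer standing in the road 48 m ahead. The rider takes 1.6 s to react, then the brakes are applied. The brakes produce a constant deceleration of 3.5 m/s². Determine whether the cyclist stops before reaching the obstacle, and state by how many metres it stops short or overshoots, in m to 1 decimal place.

32.8 ft/s × 0.3048 = 9.9974 m/s.
Reaction distance = 9.9974 × 1.6 = 15.996 m.
Braking distance = v²/(2a) = 99.948 / 7.000 = 14.278 m.
Total stopping distance = 15.996 + 14.278 = 30.274 m, vs 48 m available — it stops with 48 − 30.274 = 17.726 m to spare.

Yes — it stops 17.7 m short of the obstacle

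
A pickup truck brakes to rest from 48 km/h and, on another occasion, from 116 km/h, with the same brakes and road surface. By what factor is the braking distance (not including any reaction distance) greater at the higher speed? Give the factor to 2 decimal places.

Factor ≈ 5.84

Braking distance d = v²/(2a), so with a fixed, d ∝ v².
Factor = (116/48)² = 2.4167² = 5.8404.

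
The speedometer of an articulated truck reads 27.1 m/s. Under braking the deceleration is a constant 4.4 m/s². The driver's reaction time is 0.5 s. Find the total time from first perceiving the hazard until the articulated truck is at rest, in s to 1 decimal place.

Total time ≈ 6.7 s

Braking time = v/a = 27.1000 / 4.400 = 6.159 s.
Total = 0.5 + 6.159 = 6.659 s.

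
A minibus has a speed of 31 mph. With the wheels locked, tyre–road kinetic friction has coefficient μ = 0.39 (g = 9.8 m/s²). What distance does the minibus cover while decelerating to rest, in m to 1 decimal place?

Braking distance ≈ 25.1 m

31 mph × 0.44704 = 13.8582 m/s.
a = μg = 0.39 × 9.8 = 3.822 m/s².
Braking distance = v²/(2a) = 13.8582² / (2 × 3.822) = 192.050 / 7.644 = 25.124 m.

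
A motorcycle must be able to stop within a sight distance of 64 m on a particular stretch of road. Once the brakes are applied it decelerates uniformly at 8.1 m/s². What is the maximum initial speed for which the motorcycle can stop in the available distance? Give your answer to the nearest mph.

Maximum speed ≈ 72 mph

v²/(2a) = d ⇒ v = √(2 × 8.100 × 64) = √1036.80 = 32.1994 m/s.
32.1994 m/s ÷ 0.44704 = 72.028 mph.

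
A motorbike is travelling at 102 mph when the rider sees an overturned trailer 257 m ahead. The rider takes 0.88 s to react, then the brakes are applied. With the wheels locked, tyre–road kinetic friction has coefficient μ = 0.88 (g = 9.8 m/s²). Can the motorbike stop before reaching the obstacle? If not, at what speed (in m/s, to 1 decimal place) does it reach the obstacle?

102 mph × 0.44704 = 45.5981 m/s.
a = μg = 0.88 × 9.8 = 8.624 m/s².
Reaction distance = 45.5981 × 0.88 = 40.126 m.
Braking distance = v²/(2a) = 2079.187 / 17.248 = 120.547 m.
Total stopping distance = 40.126 + 120.547 = 160.673 m, vs 257 m available — it stops with 257 − 160.673 = 96.327 m to spare.

Yes — it stops about 96.3 m short of the obstacle, so it never reaches it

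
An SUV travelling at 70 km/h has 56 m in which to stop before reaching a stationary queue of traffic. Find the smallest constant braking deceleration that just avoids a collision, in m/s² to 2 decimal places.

Required deceleration ≈ 3.38 m/s²

70 km/h ÷ 3.6 = 19.4444 m/s.
v² = 2a·d ⇒ a = v²/(2d) = 19.4444² / (2 × 56.000) = 378.085 / 112.000 = 3.3758 m/s².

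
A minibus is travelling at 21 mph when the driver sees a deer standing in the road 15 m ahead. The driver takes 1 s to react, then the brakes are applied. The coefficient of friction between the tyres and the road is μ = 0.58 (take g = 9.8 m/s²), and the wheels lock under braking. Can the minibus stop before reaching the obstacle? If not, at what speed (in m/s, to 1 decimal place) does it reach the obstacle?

21 mph × 0.44704 = 9.3878 m/s.
a = μg = 0.58 × 9.8 = 5.684 m/s².
Reaction distance = 9.3878 × 1 = 9.388 m.
Braking distance needed to stop: v²/(2a) = 88.131 / 11.368 = 7.753 m, so total needed = 9.388 + 7.753 = 17.141 m > 15 m — it cannot stop.
Distance remaining when braking begins: 15 − 9.388 = 5.612 m.
v² = v₀² − 2a·d = 88.131 − 2 × 5.684 × 5.612 = 24.334 m²/s².
v = √24.334 = 4.933 m/s.

No — it strikes the obstacle at 4.9 m/s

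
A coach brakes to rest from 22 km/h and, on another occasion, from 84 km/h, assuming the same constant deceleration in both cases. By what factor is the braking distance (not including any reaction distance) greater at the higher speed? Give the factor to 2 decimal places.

Braking distance d = v²/(2a), so with a fixed, d ∝ v².
Factor = (84/22)² = 3.8182² = 14.5787.

Factor ≈ 14.58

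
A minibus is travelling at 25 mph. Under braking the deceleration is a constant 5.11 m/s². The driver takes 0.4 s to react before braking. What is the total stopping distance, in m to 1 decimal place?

25 mph × 0.44704 = 11.1760 m/s.
Reaction distance = v·t_r = 11.1760 × 0.4 = 4.470 m.
Braking distance = v²/(2a) = 11.1760² / (2 × 5.110) = 124.903 / 10.220 = 12.221 m.
Total = 4.470 + 12.221 = 16.691 m.

Total stopping distance ≈ 16.7 m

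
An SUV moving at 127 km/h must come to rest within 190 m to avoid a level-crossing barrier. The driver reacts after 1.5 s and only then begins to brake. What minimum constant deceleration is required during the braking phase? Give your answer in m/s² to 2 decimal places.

Required deceleration ≈ 4.54 m/s²

127 km/h ÷ 3.6 = 35.2778 m/s.
Distance covered during reaction = 35.2778 × 1.5 = 52.917 m.
Distance available for braking: 190 − 52.917 = 137.083 m.
v² = 2a·d ⇒ a = v²/(2d) = 35.2778² / (2 × 137.083) = 1244.523 / 274.166 = 4.5393 m/s².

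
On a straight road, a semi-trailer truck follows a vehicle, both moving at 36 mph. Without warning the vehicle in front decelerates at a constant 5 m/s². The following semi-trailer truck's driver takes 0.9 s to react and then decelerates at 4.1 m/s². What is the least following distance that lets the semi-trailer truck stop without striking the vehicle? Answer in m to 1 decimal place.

Minimum gap ≈ 20.2 m

36 mph × 0.44704 = 16.0934 m/s.
Leader travels v²/(2a_L) = 258.998 / 10.000 = 25.900 m before stopping.
Follower covers v·t_r = 16.0934 × 0.9 = 14.484 m while reacting, then v²/(2a_F) = 258.998 / 8.200 = 31.585 m while braking, for a total of 14.484 + 31.585 = 46.069 m.
Since a_F ≤ a_L and the follower starts braking later, the follower is never slower than the leader, so the closest approach is when both have stopped.
Minimum gap = 46.069 − 25.900 = 20.169 m.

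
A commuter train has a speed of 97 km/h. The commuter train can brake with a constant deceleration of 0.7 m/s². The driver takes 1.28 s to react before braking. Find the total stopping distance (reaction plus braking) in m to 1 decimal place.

Total stopping distance ≈ 553.1 m

97 km/h ÷ 3.6 = 26.9444 m/s.
Reaction distance = v·t_r = 26.9444 × 1.28 = 34.489 m.
Braking distance = v²/(2a) = 26.9444² / (2 × 0.700) = 726.001 / 1.400 = 518.572 m.
Total = 34.489 + 518.572 = 553.061 m.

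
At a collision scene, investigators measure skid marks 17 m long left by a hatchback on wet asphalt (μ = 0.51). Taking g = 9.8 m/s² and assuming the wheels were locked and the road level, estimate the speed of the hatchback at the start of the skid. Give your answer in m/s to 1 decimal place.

Initial speed ≈ 13.0 m/s

Deceleration a = μg = 0.51 × 9.8 = 4.998 m/s².
v = √(2a·d) = √(2 × 4.998 × 17) = √169.932 = 13.0358 m/s.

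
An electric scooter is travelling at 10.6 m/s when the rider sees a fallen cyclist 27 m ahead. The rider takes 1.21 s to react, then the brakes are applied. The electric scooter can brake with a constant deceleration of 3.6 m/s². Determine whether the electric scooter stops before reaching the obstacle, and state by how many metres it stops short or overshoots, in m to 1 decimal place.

No — it overshoots by 1.4 m

Reaction distance = 10.6000 × 1.21 = 12.826 m.
Braking distance = v²/(2a) = 112.360 / 7.200 = 15.606 m.
Total stopping distance = 12.826 + 15.606 = 28.432 m, vs 27 m available — it cannot stop in time and overshoots by 28.432 − 27 = 1.432 m.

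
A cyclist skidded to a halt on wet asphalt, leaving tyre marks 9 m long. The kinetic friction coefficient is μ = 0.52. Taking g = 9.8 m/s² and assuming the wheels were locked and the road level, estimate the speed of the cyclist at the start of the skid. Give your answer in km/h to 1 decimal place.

Deceleration a = μg = 0.52 × 9.8 = 5.096 m/s².
v = √(2a·d) = √(2 × 5.096 × 9) = √91.728 = 9.5775 m/s.
= 9.5775 × 3.6 = 34.479 km/h.

Initial speed ≈ 34.5 km/h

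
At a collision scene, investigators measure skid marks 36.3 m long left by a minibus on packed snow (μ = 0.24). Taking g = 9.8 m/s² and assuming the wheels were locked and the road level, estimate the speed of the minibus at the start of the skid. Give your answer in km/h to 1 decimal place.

Initial speed ≈ 47.0 km/h

Deceleration a = μg = 0.24 × 9.8 = 2.352 m/s².
v = √(2a·d) = √(2 × 2.352 × 36.3) = √170.755 = 13.0673 m/s.
= 13.0673 × 3.6 = 47.042 km/h.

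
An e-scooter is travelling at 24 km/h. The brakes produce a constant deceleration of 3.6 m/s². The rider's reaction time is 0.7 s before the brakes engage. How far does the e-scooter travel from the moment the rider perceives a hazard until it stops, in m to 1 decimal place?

Total stopping distance ≈ 10.8 m

24 km/h ÷ 3.6 = 6.6667 m/s.
Reaction distance = v·t_r = 6.6667 × 0.7 = 4.667 m.
Braking distance = v²/(2a) = 6.6667² / (2 × 3.600) = 44.445 / 7.200 = 6.173 m.
Total = 4.667 + 6.173 = 10.840 m.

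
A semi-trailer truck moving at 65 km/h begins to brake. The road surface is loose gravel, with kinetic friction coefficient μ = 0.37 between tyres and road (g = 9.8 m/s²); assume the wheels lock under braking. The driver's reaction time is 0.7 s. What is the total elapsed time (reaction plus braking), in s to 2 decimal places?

65 km/h ÷ 3.6 = 18.0556 m/s.
a = μg = 0.37 × 9.8 = 3.626 m/s².
Braking time = v/a = 18.0556 / 3.626 = 4.979 s.
Total = 0.7 + 4.979 = 5.679 s.

Total time ≈ 5.68 s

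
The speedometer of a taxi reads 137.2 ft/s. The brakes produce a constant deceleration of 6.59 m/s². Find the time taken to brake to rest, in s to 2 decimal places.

137.2 ft/s × 0.3048 = 41.8186 m/s.
Braking time = v/a = 41.8186 / 6.590 = 6.346 s.

Braking time ≈ 6.35 s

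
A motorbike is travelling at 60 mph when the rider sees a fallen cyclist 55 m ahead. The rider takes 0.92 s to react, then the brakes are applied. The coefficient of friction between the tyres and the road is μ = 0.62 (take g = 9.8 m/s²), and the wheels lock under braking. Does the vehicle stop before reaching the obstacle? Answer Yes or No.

No

60 mph × 0.44704 = 26.8224 m/s.
a = μg = 0.62 × 9.8 = 6.076 m/s².
Reaction distance = 26.8224 × 0.92 = 24.677 m.
Braking distance = v²/(2a) = 719.441 / 12.152 = 59.204 m.
Total stopping distance = 24.677 + 59.204 = 83.881 m, vs 55 m available — it cannot stop in time and overshoots by 83.881 − 55 = 28.881 m.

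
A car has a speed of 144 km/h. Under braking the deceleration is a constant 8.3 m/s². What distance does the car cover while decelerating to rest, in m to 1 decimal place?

Braking distance ≈ 96.4 m

144 km/h ÷ 3.6 = 40.0000 m/s.
Braking distance = v²/(2a) = 40.0000² / (2 × 8.300) = 1600.000 / 16.600 = 96.386 m.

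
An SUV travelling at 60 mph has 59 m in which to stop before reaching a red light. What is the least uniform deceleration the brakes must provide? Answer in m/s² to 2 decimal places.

60 mph × 0.44704 = 26.8224 m/s.
v² = 2a·d ⇒ a = v²/(2d) = 26.8224² / (2 × 59.000) = 719.441 / 118.000 = 6.0970 m/s².

Required deceleration ≈ 6.10 m/s²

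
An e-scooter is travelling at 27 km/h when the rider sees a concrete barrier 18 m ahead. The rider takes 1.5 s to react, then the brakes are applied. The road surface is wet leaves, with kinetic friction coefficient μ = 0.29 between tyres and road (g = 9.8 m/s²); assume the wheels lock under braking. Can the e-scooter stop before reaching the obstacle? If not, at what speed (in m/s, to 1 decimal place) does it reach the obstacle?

No — it strikes the obstacle at 4.2 m/s

27 km/h ÷ 3.6 = 7.5000 m/s.
a = μg = 0.29 × 9.8 = 2.842 m/s².
Reaction distance = 7.5000 × 1.5 = 11.250 m.
Braking distance needed to stop: v²/(2a) = 56.250 / 5.684 = 9.896 m, so total needed = 11.250 + 9.896 = 21.146 m > 18 m — it cannot stop.
Distance remaining when braking begins: 18 − 11.250 = 6.750 m.
v² = v₀² − 2a·d = 56.250 − 2 × 2.842 × 6.750 = 17.883 m²/s².
v = √17.883 = 4.229 m/s.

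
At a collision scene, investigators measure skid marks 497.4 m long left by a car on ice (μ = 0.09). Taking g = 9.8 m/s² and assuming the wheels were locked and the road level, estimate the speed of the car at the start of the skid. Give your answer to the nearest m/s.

Initial speed ≈ 30 m/s

Deceleration a = μg = 0.09 × 9.8 = 0.882 m/s².
v = √(2a·d) = √(2 × 0.882 × 497.4) = √877.414 = 29.6212 m/s.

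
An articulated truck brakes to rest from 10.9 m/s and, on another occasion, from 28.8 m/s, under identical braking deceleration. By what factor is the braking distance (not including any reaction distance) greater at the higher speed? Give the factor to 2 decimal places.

Braking distance d = v²/(2a), so with a fixed, d ∝ v².
Factor = (28.8/10.9)² = 2.6422² = 6.9812.

Factor ≈ 6.98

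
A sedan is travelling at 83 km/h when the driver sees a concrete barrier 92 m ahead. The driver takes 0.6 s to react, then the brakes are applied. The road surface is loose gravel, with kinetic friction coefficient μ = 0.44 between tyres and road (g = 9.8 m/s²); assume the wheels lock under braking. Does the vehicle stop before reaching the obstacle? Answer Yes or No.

83 km/h ÷ 3.6 = 23.0556 m/s.
a = μg = 0.44 × 9.8 = 4.312 m/s².
Reaction distance = 23.0556 × 0.6 = 13.833 m.
Braking distance = v²/(2a) = 531.561 / 8.624 = 61.637 m.
Total stopping distance = 13.833 + 61.637 = 75.470 m, vs 92 m available — it stops with 92 − 75.470 = 16.530 m to spare.

Yes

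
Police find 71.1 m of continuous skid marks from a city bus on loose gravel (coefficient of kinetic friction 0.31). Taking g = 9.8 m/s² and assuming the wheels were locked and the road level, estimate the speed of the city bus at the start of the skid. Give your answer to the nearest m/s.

Deceleration a = μg = 0.31 × 9.8 = 3.038 m/s².
v = √(2a·d) = √(2 × 3.038 × 71.1) = √432.004 = 20.7847 m/s.

Initial speed ≈ 21 m/s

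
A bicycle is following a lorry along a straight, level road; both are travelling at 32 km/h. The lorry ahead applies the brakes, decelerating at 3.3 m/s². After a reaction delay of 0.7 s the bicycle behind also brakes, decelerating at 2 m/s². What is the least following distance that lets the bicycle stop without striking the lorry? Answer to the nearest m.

32 km/h ÷ 3.6 = 8.8889 m/s.
Leader travels v²/(2a_L) = 79.013 / 6.600 = 11.972 m before stopping.
Follower covers v·t_r = 8.8889 × 0.7 = 6.222 m while reacting, then v²/(2a_F) = 79.013 / 4.000 = 19.753 m while braking, for a total of 6.222 + 19.753 = 25.975 m.
Since a_F ≤ a_L and the follower starts braking later, the follower is never slower than the leader, so the closest approach is when both have stopped.
Minimum gap = 25.975 − 11.972 = 14.003 m.

Minimum gap ≈ 14 m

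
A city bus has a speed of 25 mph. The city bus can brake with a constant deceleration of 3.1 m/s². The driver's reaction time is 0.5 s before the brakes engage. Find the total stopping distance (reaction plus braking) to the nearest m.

Total stopping distance ≈ 26 m

25 mph × 0.44704 = 11.1760 m/s.
Reaction distance = v·t_r = 11.1760 × 0.5 = 5.588 m.
Braking distance = v²/(2a) = 11.1760² / (2 × 3.100) = 124.903 / 6.200 = 20.146 m.
Total = 5.588 + 20.146 = 25.734 m.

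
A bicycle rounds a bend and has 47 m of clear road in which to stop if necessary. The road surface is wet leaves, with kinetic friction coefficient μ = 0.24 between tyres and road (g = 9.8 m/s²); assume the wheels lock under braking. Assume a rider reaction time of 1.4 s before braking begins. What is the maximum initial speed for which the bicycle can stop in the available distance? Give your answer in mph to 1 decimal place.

Maximum speed ≈ 26.7 mph

a = μg = 0.24 × 9.8 = 2.352 m/s².
Stopping distance: v·t_r + v²/(2a) = 47 with t_r = 1.4 s and a = 2.352 m/s².
So v² + 6.586 v − 221.09 = 0.
Positive root: v = −a·t_r + √((a·t_r)² + 2a·d) = −3.293 + √(10.844 + 221.09) = 11.9364 m/s.
11.9364 m/s ÷ 0.44704 = 26.701 mph.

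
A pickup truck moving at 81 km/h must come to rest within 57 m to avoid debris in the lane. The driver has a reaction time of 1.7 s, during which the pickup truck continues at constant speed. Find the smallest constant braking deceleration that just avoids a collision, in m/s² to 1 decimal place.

Required deceleration ≈ 13.5 m/s²

81 km/h ÷ 3.6 = 22.5000 m/s.
Distance covered during reaction = 22.5000 × 1.7 = 38.250 m.
Distance available for braking: 57 − 38.250 = 18.750 m.
v² = 2a·d ⇒ a = v²/(2d) = 22.5000² / (2 × 18.750) = 506.250 / 37.500 = 13.5000 m/s².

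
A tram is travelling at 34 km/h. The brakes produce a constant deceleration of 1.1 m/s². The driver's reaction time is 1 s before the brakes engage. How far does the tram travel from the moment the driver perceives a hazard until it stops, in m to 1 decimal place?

Total stopping distance ≈ 50.0 m

34 km/h ÷ 3.6 = 9.4444 m/s.
Reaction distance = v·t_r = 9.4444 × 1 = 9.444 m.
Braking distance = v²/(2a) = 9.4444² / (2 × 1.100) = 89.197 / 2.200 = 40.544 m.
Total = 9.444 + 40.544 = 49.988 m.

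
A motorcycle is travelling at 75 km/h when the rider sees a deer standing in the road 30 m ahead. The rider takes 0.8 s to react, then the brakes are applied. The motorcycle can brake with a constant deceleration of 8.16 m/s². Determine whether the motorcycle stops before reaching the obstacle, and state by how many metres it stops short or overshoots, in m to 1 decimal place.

No — it overshoots by 13.3 m

75 km/h ÷ 3.6 = 20.8333 m/s.
Reaction distance = 20.8333 × 0.8 = 16.667 m.
Braking distance = v²/(2a) = 434.026 / 16.320 = 26.595 m.
Total stopping distance = 16.667 + 26.595 = 43.262 m, vs 30 m available — it cannot stop in time and overshoots by 43.262 − 30 = 13.262 m.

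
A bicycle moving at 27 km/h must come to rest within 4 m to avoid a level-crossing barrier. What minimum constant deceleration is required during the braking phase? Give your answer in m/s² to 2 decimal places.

27 km/h ÷ 3.6 = 7.5000 m/s.
v² = 2a·d ⇒ a = v²/(2d) = 7.5000² / (2 × 4.000) = 56.250 / 8.000 = 7.0312 m/s².

Required deceleration ≈ 7.03 m/s²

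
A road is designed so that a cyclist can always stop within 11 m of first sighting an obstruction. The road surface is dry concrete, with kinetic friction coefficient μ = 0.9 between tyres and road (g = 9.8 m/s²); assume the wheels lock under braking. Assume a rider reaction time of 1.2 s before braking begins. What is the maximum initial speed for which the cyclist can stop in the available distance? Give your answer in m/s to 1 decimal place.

a = μg = 0.9 × 9.8 = 8.820 m/s².
Stopping distance: v·t_r + v²/(2a) = 11 with t_r = 1.2 s and a = 8.820 m/s².
So v² + 21.168 v − 194.04 = 0.
Positive root: v = −a·t_r + √((a·t_r)² + 2a·d) = −10.584 + √(112.021 + 194.04) = 6.9106 m/s.

Maximum speed ≈ 6.9 m/s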